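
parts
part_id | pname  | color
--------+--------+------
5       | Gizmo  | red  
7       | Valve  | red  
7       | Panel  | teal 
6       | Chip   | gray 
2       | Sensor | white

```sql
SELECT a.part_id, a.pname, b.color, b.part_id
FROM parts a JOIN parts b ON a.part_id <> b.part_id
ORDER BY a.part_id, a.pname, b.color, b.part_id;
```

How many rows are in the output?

18

INNER JOIN keeps only pairs where the ON condition holds.
Matching on a.part_id <> b.part_id.
Matched pairs: 18.
Total: 18 rows.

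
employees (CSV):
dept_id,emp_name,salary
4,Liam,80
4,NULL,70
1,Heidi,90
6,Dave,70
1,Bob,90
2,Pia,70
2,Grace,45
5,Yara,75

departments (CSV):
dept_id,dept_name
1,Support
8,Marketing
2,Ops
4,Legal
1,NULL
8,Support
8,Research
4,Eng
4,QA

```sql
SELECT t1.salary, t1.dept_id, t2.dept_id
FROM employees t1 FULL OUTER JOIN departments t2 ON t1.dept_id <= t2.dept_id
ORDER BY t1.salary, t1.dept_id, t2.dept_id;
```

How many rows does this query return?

FULL OUTER JOIN keeps every row from both sides; unmatched rows get NULL for the other side's columns.
Matching on t1.dept_id <= t2.dept_id.
Matched pairs: 50; unmatched t1 rows kept: 0; unmatched t2 rows kept: 0.
Total: 50 rows.

50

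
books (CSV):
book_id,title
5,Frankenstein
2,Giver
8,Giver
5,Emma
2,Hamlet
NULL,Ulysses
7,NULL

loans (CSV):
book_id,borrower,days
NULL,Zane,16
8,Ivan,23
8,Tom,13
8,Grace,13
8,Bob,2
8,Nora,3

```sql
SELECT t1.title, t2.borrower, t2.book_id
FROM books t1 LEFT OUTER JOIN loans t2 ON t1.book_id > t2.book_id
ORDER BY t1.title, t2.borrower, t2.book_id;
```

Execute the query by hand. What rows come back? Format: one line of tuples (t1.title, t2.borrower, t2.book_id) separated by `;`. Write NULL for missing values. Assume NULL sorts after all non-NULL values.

LEFT JOIN keeps every row from `books`; unmatched rows get NULL for `loans`'s columns.
Matching on t1.book_id > t2.book_id. A NULL in a compared column never satisfies the condition.
- t1[0] book_id=5 → no match; kept with NULLs on the t2 side.
- t1[1] book_id=2 → no match; kept with NULLs on the t2 side.
- t1[2] book_id=8 → no match; kept with NULLs on the t2 side.
- t1[3] book_id=5 → no match; kept with NULLs on the t2 side.
- t1[4] book_id=2 → no match; kept with NULLs on the t2 side.
- t1[5] book_id=NULL → no match; kept with NULLs on the t2 side.
- t1[6] book_id=7 → no match; kept with NULLs on the t2 side.
After projecting and ordering:
t1.title | t2.borrower | t2.book_id
Emma | NULL | NULL
Frankenstein | NULL | NULL
Giver | NULL | NULL
Giver | NULL | NULL
Hamlet | NULL | NULL
Ulysses | NULL | NULL
NULL | NULL | NULL

(Emma, NULL, NULL); (Frankenstein, NULL, NULL); (Giver, NULL, NULL); (Giver, NULL, NULL); (Hamlet, NULL, NULL); (Ulysses, NULL, NULL); (NULL, NULL, NULL)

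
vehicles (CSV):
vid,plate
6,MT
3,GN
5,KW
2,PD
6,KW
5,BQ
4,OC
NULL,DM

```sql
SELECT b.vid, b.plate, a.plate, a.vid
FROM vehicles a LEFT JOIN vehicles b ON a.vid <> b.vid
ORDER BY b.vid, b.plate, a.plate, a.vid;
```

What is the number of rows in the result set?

39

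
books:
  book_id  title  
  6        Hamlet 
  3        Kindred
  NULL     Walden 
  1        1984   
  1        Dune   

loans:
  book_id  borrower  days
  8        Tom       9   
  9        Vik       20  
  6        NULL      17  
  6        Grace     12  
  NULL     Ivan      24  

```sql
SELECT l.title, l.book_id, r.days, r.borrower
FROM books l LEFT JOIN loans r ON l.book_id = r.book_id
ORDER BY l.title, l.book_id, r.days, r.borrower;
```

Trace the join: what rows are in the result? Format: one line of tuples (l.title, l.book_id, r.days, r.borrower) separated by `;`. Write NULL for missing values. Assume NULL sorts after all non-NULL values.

(1984, 1, NULL, NULL); (Dune, 1, NULL, NULL); (Hamlet, 6, 12, Grace); (Hamlet, 6, 17, NULL); (Kindred, 3, NULL, NULL); (Walden, NULL, NULL, NULL)

LEFT JOIN keeps every row from `books`; unmatched rows get NULL for `loans`'s columns.
Matching on l.book_id = r.book_id. A NULL in a compared column never satisfies the condition.
Matched pairs: 2; unmatched l rows kept: 4.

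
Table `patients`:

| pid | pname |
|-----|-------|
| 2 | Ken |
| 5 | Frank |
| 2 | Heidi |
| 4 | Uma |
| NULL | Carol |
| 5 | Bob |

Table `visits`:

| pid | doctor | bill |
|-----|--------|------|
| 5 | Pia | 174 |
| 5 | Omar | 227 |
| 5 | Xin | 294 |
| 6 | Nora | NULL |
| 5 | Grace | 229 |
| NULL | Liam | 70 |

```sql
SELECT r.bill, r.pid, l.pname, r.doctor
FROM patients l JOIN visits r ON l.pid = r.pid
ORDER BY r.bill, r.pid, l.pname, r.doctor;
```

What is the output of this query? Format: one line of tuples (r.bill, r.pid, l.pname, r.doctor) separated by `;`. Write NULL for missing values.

(174, 5, Bob, Pia); (174, 5, Frank, Pia); (227, 5, Bob, Omar); (227, 5, Frank, Omar); (229, 5, Bob, Grace); (229, 5, Frank, Grace); (294, 5, Bob, Xin); (294, 5, Frank, Xin)

INNER JOIN keeps only pairs where the ON condition holds.
Matching on l.pid = r.pid. A NULL in a compared column never satisfies the condition.
- l[0] pid=2 → no match; dropped.
- l[1] pid=5 → 4 match(es) in r → 4 row(s).
- l[2] pid=2 → no match; dropped.
- l[3] pid=4 → no match; dropped.
- l[4] pid=NULL → no match; dropped.
- l[5] pid=5 → 4 match(es) in r → 4 row(s).
After projecting and ordering:
r.bill | r.pid | l.pname | r.doctor
174 | 5 | Bob | Pia
174 | 5 | Frank | Pia
227 | 5 | Bob | Omar
227 | 5 | Frank | Omar
229 | 5 | Bob | Grace
229 | 5 | Frank | Grace
294 | 5 | Bob | Xin
294 | 5 | Frank | Xin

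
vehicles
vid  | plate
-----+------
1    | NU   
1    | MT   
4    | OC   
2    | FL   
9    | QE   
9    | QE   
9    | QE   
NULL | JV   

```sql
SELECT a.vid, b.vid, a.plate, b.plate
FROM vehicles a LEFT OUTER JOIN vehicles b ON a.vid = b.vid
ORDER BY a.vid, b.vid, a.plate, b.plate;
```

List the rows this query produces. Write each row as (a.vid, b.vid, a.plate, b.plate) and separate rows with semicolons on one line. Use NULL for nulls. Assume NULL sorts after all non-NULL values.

(1, 1, MT, MT); (1, 1, MT, NU); (1, 1, NU, MT); (1, 1, NU, NU); (2, 2, FL, FL); (4, 4, OC, OC); (9, 9, QE, QE); (9, 9, QE, QE); (9, 9, QE, QE); (9, 9, QE, QE); (9, 9, QE, QE); (9, 9, QE, QE); (9, 9, QE, QE); (9, 9, QE, QE); (9, 9, QE, QE); (NULL, NULL, JV, NULL)

LEFT JOIN keeps every row from `vehicles a`; unmatched rows get NULL for `vehicles b`'s columns.
Matching on a.vid = b.vid. A NULL in a compared column never satisfies the condition.
Matched pairs: 15; unmatched a rows kept: 1.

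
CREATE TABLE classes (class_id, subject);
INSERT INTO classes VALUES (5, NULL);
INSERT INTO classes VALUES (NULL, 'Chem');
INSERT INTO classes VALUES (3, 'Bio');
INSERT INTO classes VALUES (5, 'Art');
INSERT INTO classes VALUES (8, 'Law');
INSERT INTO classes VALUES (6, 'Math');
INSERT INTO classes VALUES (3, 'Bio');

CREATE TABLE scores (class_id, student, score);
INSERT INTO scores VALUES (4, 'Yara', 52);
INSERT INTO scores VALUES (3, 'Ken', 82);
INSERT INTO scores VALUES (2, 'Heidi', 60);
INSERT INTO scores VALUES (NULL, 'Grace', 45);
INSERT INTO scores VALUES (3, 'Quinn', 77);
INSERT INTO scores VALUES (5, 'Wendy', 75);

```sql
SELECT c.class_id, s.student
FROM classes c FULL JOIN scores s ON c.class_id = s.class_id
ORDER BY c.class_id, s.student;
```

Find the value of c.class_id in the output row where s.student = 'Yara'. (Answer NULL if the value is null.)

FULL OUTER JOIN keeps every row from both sides; unmatched rows get NULL for the other side's columns.
Matching on c.class_id = s.class_id. A NULL in a compared column never satisfies the condition.
- c[0] class_id=5 → 1 match(es) in s → 1 row(s).
- c[1] class_id=NULL → no match; kept with NULLs on the s side.
- c[2] class_id=3 → 2 match(es) in s → 2 row(s).
- c[3] class_id=5 → 1 match(es) in s → 1 row(s).
- c[4] class_id=8 → no match; kept with NULLs on the s side.
- c[5] class_id=6 → no match; kept with NULLs on the s side.
- c[6] class_id=3 → 2 match(es) in s → 2 row(s).
- 3 s row(s) had no c match → kept, c columns NULL.

NULL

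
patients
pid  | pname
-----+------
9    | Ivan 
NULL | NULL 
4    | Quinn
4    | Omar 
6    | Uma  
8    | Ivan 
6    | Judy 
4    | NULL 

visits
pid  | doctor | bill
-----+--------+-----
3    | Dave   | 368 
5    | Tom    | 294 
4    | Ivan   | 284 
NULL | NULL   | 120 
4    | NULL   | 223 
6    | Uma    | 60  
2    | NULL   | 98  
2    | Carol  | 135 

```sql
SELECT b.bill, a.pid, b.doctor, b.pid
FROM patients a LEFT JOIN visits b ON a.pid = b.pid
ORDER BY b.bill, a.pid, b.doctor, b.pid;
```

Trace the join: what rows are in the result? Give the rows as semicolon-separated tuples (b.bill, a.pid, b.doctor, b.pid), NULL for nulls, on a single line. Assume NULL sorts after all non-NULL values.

LEFT JOIN keeps every row from `patients`; unmatched rows get NULL for `visits`'s columns.
Matching on a.pid = b.pid. A NULL in a compared column never satisfies the condition.
Matched pairs: 8; unmatched a rows kept: 3.

(60, 6, Uma, 6); (60, 6, Uma, 6); (223, 4, NULL, 4); (223, 4, NULL, 4); (223, 4, NULL, 4); (284, 4, Ivan, 4); (284, 4, Ivan, 4); (284, 4, Ivan, 4); (NULL, 8, NULL, NULL); (NULL, 9, NULL, NULL); (NULL, NULL, NULL, NULL)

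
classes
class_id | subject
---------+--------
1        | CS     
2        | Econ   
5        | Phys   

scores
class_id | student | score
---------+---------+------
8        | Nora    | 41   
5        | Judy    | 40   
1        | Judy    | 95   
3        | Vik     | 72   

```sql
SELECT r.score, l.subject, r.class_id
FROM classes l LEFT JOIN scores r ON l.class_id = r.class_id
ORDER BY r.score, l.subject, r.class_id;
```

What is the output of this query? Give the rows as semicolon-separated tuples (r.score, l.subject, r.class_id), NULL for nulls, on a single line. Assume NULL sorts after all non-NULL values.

LEFT JOIN keeps every row from `classes`; unmatched rows get NULL for `scores`'s columns.
Matching on l.class_id = r.class_id.
- l row (class_id=1): matches 1 r row(s) → 1 output row(s).
- l row (class_id=2): no match → kept, r columns NULL.
- l row (class_id=5): matches 1 r row(s) → 1 output row(s).
After projecting and ordering:
r.score | l.subject | r.class_id
40 | Phys | 5
95 | CS | 1
NULL | Econ | NULL

(40, Phys, 5); (95, CS, 1); (NULL, Econ, NULL)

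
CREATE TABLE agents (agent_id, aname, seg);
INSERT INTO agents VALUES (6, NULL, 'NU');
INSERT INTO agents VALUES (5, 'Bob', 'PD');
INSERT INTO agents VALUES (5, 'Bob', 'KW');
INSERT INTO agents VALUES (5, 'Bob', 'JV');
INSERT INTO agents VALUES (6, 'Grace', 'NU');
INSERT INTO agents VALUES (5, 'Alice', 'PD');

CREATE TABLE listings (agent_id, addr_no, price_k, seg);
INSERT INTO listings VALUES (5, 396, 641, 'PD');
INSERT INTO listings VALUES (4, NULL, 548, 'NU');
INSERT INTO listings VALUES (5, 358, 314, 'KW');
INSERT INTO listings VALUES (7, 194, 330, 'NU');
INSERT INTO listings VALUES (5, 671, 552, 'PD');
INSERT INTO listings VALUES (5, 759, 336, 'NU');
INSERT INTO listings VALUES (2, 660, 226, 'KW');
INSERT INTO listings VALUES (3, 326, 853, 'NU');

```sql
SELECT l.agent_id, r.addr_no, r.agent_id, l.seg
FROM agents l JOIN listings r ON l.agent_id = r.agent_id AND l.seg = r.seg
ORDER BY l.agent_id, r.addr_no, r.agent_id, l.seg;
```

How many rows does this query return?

INNER JOIN keeps only pairs where the ON condition holds.
Matching on l.agent_id = r.agent_id AND l.seg = r.seg.
- l (agent_id=6, seg=NU) has no partner → excluded.
- l (agent_id=5, seg=PD) pairs with 2 row(s) of r.
- l (agent_id=5, seg=KW) pairs with 1 row(s) of r.
- l (agent_id=5, seg=JV) has no partner → excluded.
- l (agent_id=6, seg=NU) has no partner → excluded.
- l (agent_id=5, seg=PD) pairs with 2 row(s) of r.
Total: 5 rows.

5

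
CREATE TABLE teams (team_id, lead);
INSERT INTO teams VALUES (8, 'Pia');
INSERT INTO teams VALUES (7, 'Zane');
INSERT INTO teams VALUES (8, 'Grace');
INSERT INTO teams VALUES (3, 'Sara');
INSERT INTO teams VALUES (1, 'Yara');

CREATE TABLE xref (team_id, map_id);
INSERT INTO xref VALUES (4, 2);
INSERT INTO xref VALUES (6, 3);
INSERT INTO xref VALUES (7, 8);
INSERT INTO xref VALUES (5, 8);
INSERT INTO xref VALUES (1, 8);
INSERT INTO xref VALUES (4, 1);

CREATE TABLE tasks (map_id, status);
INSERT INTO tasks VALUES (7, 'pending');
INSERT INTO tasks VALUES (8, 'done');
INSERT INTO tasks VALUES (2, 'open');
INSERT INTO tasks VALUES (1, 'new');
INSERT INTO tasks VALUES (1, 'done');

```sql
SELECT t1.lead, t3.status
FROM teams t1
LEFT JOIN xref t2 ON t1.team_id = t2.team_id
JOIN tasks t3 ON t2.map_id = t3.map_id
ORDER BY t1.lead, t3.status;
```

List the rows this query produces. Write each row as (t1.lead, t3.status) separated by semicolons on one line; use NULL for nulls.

Joins associate left-to-right: teams LEFT JOIN xref on team_id gives 5 intermediate row(s).
Then INNER JOIN `tasks t3` on map_id: keep only rows whose t2.map_id appears in t3.

(Yara, done); (Zane, done)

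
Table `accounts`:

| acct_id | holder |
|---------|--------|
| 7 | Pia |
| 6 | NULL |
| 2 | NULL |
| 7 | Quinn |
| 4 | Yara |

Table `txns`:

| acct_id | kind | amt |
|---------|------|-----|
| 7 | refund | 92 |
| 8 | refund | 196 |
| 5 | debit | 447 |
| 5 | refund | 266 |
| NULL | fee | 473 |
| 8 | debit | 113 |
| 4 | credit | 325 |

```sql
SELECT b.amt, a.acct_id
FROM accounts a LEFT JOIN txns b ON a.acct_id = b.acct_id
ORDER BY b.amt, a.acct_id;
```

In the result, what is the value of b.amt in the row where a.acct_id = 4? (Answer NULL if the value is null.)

325

LEFT JOIN keeps every row from `accounts`; unmatched rows get NULL for `txns`'s columns.
Matching on a.acct_id = b.acct_id. A NULL in a compared column never satisfies the condition.
- acct_id=7: 1 matching b row(s), so 1 row(s) emitted.
- acct_id=6: no b row matches, row kept with b columns NULL.
- acct_id=2: no b row matches, row kept with b columns NULL.
- acct_id=7: 1 matching b row(s), so 1 row(s) emitted.
- acct_id=4: 1 matching b row(s), so 1 row(s) emitted.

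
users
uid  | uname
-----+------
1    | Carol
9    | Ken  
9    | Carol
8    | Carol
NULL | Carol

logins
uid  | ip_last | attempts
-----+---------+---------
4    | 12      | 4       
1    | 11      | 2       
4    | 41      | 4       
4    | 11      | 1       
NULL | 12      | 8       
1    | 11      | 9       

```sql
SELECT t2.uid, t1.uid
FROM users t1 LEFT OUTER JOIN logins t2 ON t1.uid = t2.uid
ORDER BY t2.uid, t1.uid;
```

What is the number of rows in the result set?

LEFT JOIN keeps every row from `users`; unmatched rows get NULL for `logins`'s columns.
Matching on t1.uid = t2.uid. A NULL in a compared column never satisfies the condition.
- uid=1: 2 matching t2 row(s), so 2 row(s) emitted.
- uid=9: no t2 row matches, row kept with t2 columns NULL.
- uid=9: no t2 row matches, row kept with t2 columns NULL.
- uid=8: no t2 row matches, row kept with t2 columns NULL.
- uid=NULL: no t2 row matches, row kept with t2 columns NULL.
Total: 2 matched + 4 padded = 6 rows.

6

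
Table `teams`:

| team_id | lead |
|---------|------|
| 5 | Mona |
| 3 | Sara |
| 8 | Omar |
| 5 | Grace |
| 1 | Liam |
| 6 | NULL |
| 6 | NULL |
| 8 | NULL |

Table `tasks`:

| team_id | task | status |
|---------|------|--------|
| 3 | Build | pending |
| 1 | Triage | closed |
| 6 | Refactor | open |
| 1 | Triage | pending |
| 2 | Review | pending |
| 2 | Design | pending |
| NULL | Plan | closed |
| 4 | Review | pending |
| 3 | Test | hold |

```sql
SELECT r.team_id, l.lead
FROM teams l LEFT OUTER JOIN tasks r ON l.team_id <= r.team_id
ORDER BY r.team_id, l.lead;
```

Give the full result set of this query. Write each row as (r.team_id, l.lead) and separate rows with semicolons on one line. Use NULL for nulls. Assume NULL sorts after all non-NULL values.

(1, Liam); (1, Liam); (2, Liam); (2, Liam); (3, Liam); (3, Liam); (3, Sara); (3, Sara); (4, Liam); (4, Sara); (6, Grace); (6, Liam); (6, Mona); (6, Sara); (6, NULL); (6, NULL); (NULL, Omar); (NULL, NULL)

LEFT JOIN keeps every row from `teams`; unmatched rows get NULL for `tasks`'s columns.
Matching on l.team_id <= r.team_id. A NULL in a compared column never satisfies the condition.
Matched pairs: 16; unmatched l rows kept: 2.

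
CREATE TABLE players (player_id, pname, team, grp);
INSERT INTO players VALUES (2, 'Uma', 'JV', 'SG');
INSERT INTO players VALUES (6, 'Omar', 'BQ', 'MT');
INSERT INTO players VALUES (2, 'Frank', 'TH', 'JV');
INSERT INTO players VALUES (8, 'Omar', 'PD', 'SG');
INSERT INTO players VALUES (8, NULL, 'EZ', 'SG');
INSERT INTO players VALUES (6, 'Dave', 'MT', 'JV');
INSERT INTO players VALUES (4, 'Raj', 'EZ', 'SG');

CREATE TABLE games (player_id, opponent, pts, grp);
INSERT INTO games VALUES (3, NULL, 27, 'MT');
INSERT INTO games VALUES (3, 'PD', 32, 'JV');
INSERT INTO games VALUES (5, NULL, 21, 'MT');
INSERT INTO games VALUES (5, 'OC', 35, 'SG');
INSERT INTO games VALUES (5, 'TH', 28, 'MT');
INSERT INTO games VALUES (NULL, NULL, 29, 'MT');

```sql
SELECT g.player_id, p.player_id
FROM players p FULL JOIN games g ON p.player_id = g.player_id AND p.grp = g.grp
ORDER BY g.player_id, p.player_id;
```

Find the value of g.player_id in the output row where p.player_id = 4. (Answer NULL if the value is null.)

FULL OUTER JOIN keeps every row from both sides; unmatched rows get NULL for the other side's columns.
Matching on p.player_id = g.player_id AND p.grp = g.grp. A NULL in a compared column never satisfies the condition.
Matched pairs: 0; unmatched p rows kept: 7; unmatched g rows kept: 6.

NULL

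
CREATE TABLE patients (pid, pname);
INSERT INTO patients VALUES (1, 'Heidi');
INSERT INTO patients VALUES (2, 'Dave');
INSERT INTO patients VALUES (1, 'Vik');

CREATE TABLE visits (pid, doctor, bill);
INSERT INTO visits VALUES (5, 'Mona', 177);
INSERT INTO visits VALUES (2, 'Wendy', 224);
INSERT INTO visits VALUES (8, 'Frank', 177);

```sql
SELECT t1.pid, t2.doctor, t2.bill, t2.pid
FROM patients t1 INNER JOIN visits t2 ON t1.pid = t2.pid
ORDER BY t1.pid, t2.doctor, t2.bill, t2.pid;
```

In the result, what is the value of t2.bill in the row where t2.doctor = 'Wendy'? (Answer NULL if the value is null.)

224

INNER JOIN keeps only pairs where the ON condition holds.
Matching on t1.pid = t2.pid.
Matched pairs: 1.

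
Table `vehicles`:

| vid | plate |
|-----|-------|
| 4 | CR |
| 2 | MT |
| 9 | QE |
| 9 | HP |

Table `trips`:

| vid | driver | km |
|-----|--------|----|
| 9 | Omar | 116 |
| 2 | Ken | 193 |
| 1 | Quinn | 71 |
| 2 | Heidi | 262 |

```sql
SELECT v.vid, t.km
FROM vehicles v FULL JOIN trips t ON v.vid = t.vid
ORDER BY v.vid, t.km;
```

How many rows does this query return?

6

FULL OUTER JOIN keeps every row from both sides; unmatched rows get NULL for the other side's columns.
Matching on v.vid = t.vid.
- v (vid=4) has no partner → padded with NULL.
- v (vid=2) pairs with 2 row(s) of t.
- v (vid=9) pairs with 1 row(s) of t.
- v (vid=9) pairs with 1 row(s) of t.
- 1 t row(s) had no v match → kept, v columns NULL.
Total: 4 matched + 2 padded = 6 rows.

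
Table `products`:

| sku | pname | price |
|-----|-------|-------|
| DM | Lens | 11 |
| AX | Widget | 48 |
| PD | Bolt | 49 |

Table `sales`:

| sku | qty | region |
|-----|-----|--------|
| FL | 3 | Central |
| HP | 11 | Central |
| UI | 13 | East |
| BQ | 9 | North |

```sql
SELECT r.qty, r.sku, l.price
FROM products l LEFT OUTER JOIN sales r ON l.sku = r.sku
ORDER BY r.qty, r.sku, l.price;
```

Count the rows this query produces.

3

LEFT JOIN keeps every row from `products`; unmatched rows get NULL for `sales`'s columns.
Matching on l.sku = r.sku.
- sku=DM: no r row matches, row kept with r columns NULL.
- sku=AX: no r row matches, row kept with r columns NULL.
- sku=PD: no r row matches, row kept with r columns NULL.
Total: 0 matched + 3 padded = 3 rows.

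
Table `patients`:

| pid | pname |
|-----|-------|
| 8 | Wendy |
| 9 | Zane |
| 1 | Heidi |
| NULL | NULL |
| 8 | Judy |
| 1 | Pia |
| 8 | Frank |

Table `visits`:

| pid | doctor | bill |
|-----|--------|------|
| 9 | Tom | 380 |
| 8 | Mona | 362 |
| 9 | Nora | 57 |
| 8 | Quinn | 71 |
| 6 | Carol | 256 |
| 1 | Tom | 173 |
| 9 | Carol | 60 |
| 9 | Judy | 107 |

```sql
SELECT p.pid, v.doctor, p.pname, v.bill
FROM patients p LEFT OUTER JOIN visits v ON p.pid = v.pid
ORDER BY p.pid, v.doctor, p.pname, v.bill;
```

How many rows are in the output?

LEFT JOIN keeps every row from `patients`; unmatched rows get NULL for `visits`'s columns.
Matching on p.pid = v.pid. A NULL in a compared column never satisfies the condition.
Matched pairs: 12; unmatched p rows kept: 1.
Total: 12 matched + 1 padded = 13 rows.

13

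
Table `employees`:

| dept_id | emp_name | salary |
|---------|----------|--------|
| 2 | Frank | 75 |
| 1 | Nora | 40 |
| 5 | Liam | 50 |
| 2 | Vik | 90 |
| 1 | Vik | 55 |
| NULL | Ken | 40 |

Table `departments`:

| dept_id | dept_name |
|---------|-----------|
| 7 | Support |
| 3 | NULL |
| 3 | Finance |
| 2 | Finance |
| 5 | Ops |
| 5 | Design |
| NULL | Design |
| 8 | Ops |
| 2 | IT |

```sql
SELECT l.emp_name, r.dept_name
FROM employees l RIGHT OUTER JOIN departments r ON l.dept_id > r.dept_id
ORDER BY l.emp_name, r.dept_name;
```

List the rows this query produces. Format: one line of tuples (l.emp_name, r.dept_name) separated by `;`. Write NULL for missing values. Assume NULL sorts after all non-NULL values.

(Liam, Finance); (Liam, Finance); (Liam, IT); (Liam, NULL); (NULL, Design); (NULL, Design); (NULL, Ops); (NULL, Ops); (NULL, Support)

RIGHT JOIN keeps every row from `departments`; unmatched rows get NULL for `employees`'s columns.
Matching on l.dept_id > r.dept_id. A NULL in a compared column never satisfies the condition.
- l row (dept_id=2): no match.
- l row (dept_id=1): no match.
- l row (dept_id=5): matches 4 r row(s) → 4 output row(s).
- l row (dept_id=2): no match.
- l row (dept_id=1): no match.
- l row (dept_id=NULL): no match.
- 5 row(s) from r found no l partner → padded with NULL.
After projecting and ordering:
l.emp_name | r.dept_name
Liam | Finance
Liam | Finance
Liam | IT
Liam | NULL
NULL | Design
NULL | Design
NULL | Ops
NULL | Ops
NULL | Support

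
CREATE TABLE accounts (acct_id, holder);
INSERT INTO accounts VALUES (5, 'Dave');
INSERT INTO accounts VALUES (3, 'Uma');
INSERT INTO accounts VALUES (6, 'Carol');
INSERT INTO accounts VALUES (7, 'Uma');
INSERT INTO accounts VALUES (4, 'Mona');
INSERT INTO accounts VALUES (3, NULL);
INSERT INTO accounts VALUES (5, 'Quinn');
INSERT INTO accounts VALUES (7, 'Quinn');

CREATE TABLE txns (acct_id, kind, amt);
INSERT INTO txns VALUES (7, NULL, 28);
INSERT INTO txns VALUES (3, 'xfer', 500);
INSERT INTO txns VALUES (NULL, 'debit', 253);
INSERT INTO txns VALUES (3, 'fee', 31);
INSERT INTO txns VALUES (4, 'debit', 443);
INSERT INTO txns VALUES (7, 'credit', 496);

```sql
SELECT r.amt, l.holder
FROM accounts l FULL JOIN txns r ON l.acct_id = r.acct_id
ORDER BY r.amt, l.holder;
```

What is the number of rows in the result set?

FULL OUTER JOIN keeps every row from both sides; unmatched rows get NULL for the other side's columns.
Matching on l.acct_id = r.acct_id. A NULL in a compared column never satisfies the condition.
- acct_id=5: no r row matches, row kept with r columns NULL.
- acct_id=3: 2 matching r row(s), so 2 row(s) emitted.
- acct_id=6: no r row matches, row kept with r columns NULL.
- acct_id=7: 2 matching r row(s), so 2 row(s) emitted.
- acct_id=4: 1 matching r row(s), so 1 row(s) emitted.
- acct_id=3: 2 matching r row(s), so 2 row(s) emitted.
- acct_id=5: no r row matches, row kept with r columns NULL.
- acct_id=7: 2 matching r row(s), so 2 row(s) emitted.
- 1 row(s) from r found no l partner → padded with NULL.
Total: 9 matched + 4 padded = 13 rows.

13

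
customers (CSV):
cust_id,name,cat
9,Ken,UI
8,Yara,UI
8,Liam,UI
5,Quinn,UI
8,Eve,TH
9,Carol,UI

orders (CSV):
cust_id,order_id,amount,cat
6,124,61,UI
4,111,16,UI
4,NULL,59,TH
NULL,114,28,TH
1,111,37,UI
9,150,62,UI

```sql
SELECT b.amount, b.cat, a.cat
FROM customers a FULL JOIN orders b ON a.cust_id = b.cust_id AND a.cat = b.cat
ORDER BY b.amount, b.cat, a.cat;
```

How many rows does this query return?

11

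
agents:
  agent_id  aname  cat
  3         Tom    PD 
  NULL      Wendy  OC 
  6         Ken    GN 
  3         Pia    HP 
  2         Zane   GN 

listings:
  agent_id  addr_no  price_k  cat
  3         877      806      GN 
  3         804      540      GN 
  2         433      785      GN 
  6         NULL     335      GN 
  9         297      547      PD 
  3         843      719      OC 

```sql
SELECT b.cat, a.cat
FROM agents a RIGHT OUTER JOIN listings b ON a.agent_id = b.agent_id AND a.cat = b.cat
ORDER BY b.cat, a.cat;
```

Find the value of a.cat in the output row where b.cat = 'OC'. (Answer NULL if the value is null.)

RIGHT JOIN keeps every row from `listings`; unmatched rows get NULL for `agents`'s columns.
Matching on a.agent_id = b.agent_id AND a.cat = b.cat. A NULL in a compared column never satisfies the condition.
- a row (agent_id=3, cat=PD): no match.
- a row (agent_id=NULL, cat=OC): no match.
- a row (agent_id=6, cat=GN): matches 1 b row(s) → 1 output row(s).
- a row (agent_id=3, cat=HP): no match.
- a row (agent_id=2, cat=GN): matches 1 b row(s) → 1 output row(s).
- 4 b row(s) had no a match → kept, a columns NULL.

NULL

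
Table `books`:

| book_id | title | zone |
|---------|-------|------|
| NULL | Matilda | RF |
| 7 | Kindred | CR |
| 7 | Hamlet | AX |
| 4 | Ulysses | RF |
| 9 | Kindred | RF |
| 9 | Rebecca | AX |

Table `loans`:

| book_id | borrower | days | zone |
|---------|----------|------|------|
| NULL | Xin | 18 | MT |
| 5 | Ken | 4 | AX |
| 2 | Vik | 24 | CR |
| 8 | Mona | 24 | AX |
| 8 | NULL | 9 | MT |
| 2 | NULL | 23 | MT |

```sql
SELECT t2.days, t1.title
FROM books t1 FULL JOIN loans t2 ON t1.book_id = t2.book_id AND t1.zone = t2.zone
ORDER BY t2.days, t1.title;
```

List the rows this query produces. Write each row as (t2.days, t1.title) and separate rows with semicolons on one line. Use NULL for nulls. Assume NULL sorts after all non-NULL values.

(4, NULL); (9, NULL); (18, NULL); (23, NULL); (24, NULL); (24, NULL); (NULL, Hamlet); (NULL, Kindred); (NULL, Kindred); (NULL, Matilda); (NULL, Rebecca); (NULL, Ulysses)

FULL OUTER JOIN keeps every row from both sides; unmatched rows get NULL for the other side's columns.
Matching on t1.book_id = t2.book_id AND t1.zone = t2.zone. A NULL in a compared column never satisfies the condition.
Matched pairs: 0; unmatched t1 rows kept: 6; unmatched t2 rows kept: 6.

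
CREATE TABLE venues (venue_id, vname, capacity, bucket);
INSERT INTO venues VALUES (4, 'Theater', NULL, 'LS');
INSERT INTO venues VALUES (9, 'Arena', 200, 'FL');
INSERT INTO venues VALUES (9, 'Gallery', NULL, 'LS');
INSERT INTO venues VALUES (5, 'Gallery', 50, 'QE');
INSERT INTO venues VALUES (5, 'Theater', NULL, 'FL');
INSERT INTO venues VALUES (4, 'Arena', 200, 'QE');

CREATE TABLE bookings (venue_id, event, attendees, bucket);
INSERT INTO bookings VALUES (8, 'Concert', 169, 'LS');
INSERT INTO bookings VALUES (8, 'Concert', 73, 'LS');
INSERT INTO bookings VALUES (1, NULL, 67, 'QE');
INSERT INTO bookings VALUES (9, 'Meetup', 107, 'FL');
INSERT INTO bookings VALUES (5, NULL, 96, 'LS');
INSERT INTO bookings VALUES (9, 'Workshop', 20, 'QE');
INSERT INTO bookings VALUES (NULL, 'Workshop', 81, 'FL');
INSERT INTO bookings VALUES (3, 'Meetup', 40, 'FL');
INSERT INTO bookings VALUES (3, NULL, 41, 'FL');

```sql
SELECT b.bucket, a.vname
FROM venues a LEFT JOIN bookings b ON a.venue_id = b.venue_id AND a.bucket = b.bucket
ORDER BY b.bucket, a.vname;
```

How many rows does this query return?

6

LEFT JOIN keeps every row from `venues`; unmatched rows get NULL for `bookings`'s columns.
Matching on a.venue_id = b.venue_id AND a.bucket = b.bucket. A NULL in a compared column never satisfies the condition.
- a[0] venue_id=4, bucket=LS → no match; kept with NULLs on the b side.
- a[1] venue_id=9, bucket=FL → 1 match(es) in b → 1 row(s).
- a[2] venue_id=9, bucket=LS → no match; kept with NULLs on the b side.
- a[3] venue_id=5, bucket=QE → no match; kept with NULLs on the b side.
- a[4] venue_id=5, bucket=FL → no match; kept with NULLs on the b side.
- a[5] venue_id=4, bucket=QE → no match; kept with NULLs on the b side.
Total: 1 matched + 5 padded = 6 rows.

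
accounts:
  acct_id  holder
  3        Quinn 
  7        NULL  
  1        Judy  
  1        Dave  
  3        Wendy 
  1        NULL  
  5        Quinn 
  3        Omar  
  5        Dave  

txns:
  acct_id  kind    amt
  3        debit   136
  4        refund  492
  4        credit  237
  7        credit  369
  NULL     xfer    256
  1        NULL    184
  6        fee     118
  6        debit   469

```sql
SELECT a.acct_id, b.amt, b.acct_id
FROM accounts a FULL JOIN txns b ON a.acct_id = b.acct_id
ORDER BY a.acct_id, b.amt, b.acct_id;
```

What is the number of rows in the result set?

14

FULL OUTER JOIN keeps every row from both sides; unmatched rows get NULL for the other side's columns.
Matching on a.acct_id = b.acct_id. A NULL in a compared column never satisfies the condition.
- a (acct_id=3) pairs with 1 row(s) of b.
- a (acct_id=7) pairs with 1 row(s) of b.
- a (acct_id=1) pairs with 1 row(s) of b.
- a (acct_id=1) pairs with 1 row(s) of b.
- a (acct_id=3) pairs with 1 row(s) of b.
- a (acct_id=1) pairs with 1 row(s) of b.
- a (acct_id=5) has no partner → padded with NULL.
- a (acct_id=3) pairs with 1 row(s) of b.
- a (acct_id=5) has no partner → padded with NULL.
- 5 b row(s) had no a match → kept, a columns NULL.
Total: 7 matched + 7 padded = 14 rows.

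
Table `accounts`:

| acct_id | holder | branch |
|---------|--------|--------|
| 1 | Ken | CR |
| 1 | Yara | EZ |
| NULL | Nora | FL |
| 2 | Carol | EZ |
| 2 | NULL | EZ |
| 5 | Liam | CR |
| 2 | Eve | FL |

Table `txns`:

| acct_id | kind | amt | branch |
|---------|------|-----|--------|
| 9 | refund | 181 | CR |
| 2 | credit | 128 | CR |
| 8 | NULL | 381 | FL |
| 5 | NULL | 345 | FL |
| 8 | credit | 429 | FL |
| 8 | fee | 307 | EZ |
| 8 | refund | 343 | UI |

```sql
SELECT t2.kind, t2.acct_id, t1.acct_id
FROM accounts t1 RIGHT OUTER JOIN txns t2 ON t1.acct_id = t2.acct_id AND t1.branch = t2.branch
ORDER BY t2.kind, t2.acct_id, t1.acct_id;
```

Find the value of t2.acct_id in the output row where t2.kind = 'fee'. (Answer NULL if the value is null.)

RIGHT JOIN keeps every row from `txns`; unmatched rows get NULL for `accounts`'s columns.
Matching on t1.acct_id = t2.acct_id AND t1.branch = t2.branch. A NULL in a compared column never satisfies the condition.
Matched pairs: 0; unmatched t2 rows kept: 7.

8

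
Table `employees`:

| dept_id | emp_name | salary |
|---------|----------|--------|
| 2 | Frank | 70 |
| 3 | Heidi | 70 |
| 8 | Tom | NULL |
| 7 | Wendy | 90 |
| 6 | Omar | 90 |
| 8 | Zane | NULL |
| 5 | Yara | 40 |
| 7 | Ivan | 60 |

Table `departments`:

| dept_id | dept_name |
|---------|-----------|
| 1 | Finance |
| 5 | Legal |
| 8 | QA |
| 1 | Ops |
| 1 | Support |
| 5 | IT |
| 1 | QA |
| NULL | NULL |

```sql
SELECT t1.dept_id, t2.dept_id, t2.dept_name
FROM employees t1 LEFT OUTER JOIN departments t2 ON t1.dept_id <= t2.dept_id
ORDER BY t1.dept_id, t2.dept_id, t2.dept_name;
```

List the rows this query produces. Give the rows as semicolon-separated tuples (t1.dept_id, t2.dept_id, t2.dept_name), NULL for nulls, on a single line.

(2, 5, IT); (2, 5, Legal); (2, 8, QA); (3, 5, IT); (3, 5, Legal); (3, 8, QA); (5, 5, IT); (5, 5, Legal); (5, 8, QA); (6, 8, QA); (7, 8, QA); (7, 8, QA); (8, 8, QA); (8, 8, QA)

LEFT JOIN keeps every row from `employees`; unmatched rows get NULL for `departments`'s columns.
Matching on t1.dept_id <= t2.dept_id. A NULL in a compared column never satisfies the condition.
Matched pairs: 14; unmatched t1 rows kept: 0.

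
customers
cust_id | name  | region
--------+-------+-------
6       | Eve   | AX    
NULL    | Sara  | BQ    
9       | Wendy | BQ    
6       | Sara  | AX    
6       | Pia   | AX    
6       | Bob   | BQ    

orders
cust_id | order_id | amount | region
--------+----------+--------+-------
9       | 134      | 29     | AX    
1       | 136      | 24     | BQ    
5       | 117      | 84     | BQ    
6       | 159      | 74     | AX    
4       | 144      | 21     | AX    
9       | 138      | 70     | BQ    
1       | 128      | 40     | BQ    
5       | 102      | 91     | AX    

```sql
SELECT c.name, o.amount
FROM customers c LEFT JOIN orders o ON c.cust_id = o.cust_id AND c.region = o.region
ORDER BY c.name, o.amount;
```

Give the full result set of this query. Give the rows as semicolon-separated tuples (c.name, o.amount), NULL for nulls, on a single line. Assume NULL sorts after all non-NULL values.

(Bob, NULL); (Eve, 74); (Pia, 74); (Sara, 74); (Sara, NULL); (Wendy, 70)

LEFT JOIN keeps every row from `customers`; unmatched rows get NULL for `orders`'s columns.
Matching on c.cust_id = o.cust_id AND c.region = o.region. A NULL in a compared column never satisfies the condition.
- c[0] cust_id=6, region=AX → 1 match(es) in o → 1 row(s).
- c[1] cust_id=NULL, region=BQ → no match; kept with NULLs on the o side.
- c[2] cust_id=9, region=BQ → 1 match(es) in o → 1 row(s).
- c[3] cust_id=6, region=AX → 1 match(es) in o → 1 row(s).
- c[4] cust_id=6, region=AX → 1 match(es) in o → 1 row(s).
- c[5] cust_id=6, region=BQ → no match; kept with NULLs on the o side.
After projecting and ordering:
c.name | o.amount
Bob | NULL
Eve | 74
Pia | 74
Sara | 74
Sara | NULL
Wendy | 70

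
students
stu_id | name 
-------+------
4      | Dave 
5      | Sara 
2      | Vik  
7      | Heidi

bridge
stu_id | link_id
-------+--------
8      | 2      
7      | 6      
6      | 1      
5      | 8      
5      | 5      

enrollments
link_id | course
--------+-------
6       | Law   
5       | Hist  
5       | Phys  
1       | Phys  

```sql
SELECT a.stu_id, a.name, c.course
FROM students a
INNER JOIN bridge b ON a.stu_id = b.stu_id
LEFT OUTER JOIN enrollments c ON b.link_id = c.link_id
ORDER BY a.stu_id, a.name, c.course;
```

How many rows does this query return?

4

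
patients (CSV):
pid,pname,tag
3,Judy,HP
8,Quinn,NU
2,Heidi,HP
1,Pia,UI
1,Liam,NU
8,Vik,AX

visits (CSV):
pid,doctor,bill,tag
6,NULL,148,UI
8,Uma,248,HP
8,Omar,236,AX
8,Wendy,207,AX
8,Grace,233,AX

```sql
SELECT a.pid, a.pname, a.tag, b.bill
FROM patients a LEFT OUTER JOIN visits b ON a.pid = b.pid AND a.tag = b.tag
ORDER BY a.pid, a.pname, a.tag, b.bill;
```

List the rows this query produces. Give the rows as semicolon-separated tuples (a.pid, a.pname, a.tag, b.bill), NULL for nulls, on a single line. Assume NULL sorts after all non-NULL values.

LEFT JOIN keeps every row from `patients`; unmatched rows get NULL for `visits`'s columns.
Matching on a.pid = b.pid AND a.tag = b.tag.
- a (pid=3, tag=HP) has no partner → padded with NULL.
- a (pid=8, tag=NU) has no partner → padded with NULL.
- a (pid=2, tag=HP) has no partner → padded with NULL.
- a (pid=1, tag=UI) has no partner → padded with NULL.
- a (pid=1, tag=NU) has no partner → padded with NULL.
- a (pid=8, tag=AX) pairs with 3 row(s) of b.
After projecting and ordering:
a.pid | a.pname | a.tag | b.bill
1 | Liam | NU | NULL
1 | Pia | UI | NULL
2 | Heidi | HP | NULL
3 | Judy | HP | NULL
8 | Quinn | NU | NULL
8 | Vik | AX | 207
8 | Vik | AX | 233
8 | Vik | AX | 236

(1, Liam, NU, NULL); (1, Pia, UI, NULL); (2, Heidi, HP, NULL); (3, Judy, HP, NULL); (8, Quinn, NU, NULL); (8, Vik, AX, 207); (8, Vik, AX, 233); (8, Vik, AX, 236)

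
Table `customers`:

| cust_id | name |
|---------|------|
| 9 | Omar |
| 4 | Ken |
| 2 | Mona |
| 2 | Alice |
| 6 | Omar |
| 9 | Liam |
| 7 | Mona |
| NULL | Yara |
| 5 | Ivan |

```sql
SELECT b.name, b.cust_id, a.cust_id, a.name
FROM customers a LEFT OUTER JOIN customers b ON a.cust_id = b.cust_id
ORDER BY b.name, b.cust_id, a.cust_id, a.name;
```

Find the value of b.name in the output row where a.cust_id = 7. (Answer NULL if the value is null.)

Mona

LEFT JOIN keeps every row from `customers a`; unmatched rows get NULL for `customers b`'s columns.
Matching on a.cust_id = b.cust_id. A NULL in a compared column never satisfies the condition.
Matched pairs: 12; unmatched a rows kept: 1.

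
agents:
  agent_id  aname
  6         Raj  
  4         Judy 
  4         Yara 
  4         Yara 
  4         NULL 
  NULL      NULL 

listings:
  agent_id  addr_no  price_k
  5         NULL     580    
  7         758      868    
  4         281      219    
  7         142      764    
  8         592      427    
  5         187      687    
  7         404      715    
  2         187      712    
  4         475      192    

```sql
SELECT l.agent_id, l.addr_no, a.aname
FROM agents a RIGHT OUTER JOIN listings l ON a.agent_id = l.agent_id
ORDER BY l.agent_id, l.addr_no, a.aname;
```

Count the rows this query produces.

15

RIGHT JOIN keeps every row from `listings`; unmatched rows get NULL for `agents`'s columns.
Matching on a.agent_id = l.agent_id. A NULL in a compared column never satisfies the condition.
Matched pairs: 8; unmatched l rows kept: 7.
Total: 8 matched + 7 padded = 15 rows.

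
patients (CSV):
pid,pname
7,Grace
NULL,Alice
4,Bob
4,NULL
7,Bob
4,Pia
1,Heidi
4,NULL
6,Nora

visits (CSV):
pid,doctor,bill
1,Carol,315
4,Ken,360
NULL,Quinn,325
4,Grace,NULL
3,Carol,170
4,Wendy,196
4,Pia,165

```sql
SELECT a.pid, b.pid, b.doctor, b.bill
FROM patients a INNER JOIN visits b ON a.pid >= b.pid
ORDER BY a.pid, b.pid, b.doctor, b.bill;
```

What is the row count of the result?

INNER JOIN keeps only pairs where the ON condition holds.
Matching on a.pid >= b.pid. A NULL in a compared column never satisfies the condition.
Matched pairs: 43.
Total: 43 rows.

43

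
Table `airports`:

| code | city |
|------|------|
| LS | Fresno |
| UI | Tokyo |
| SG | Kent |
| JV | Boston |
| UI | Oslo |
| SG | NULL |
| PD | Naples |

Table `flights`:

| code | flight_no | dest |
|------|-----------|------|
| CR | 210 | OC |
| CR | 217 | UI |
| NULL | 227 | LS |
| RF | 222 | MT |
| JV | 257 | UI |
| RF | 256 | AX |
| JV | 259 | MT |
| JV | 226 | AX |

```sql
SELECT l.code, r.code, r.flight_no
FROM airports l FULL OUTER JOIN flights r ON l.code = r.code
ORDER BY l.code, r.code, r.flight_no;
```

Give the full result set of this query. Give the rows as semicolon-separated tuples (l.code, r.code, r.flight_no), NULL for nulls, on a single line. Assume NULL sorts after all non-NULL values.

FULL OUTER JOIN keeps every row from both sides; unmatched rows get NULL for the other side's columns.
Matching on l.code = r.code. A NULL in a compared column never satisfies the condition.
- code=LS: no r row matches, row kept with r columns NULL.
- code=UI: no r row matches, row kept with r columns NULL.
- code=SG: no r row matches, row kept with r columns NULL.
- code=JV: 3 matching r row(s), so 3 row(s) emitted.
- code=UI: no r row matches, row kept with r columns NULL.
- code=SG: no r row matches, row kept with r columns NULL.
- code=PD: no r row matches, row kept with r columns NULL.
- plus 5 unmatched r row(s), each kept with NULL l columns.

(JV, JV, 226); (JV, JV, 257); (JV, JV, 259); (LS, NULL, NULL); (PD, NULL, NULL); (SG, NULL, NULL); (SG, NULL, NULL); (UI, NULL, NULL); (UI, NULL, NULL); (NULL, CR, 210); (NULL, CR, 217); (NULL, RF, 222); (NULL, RF, 256); (NULL, NULL, 227)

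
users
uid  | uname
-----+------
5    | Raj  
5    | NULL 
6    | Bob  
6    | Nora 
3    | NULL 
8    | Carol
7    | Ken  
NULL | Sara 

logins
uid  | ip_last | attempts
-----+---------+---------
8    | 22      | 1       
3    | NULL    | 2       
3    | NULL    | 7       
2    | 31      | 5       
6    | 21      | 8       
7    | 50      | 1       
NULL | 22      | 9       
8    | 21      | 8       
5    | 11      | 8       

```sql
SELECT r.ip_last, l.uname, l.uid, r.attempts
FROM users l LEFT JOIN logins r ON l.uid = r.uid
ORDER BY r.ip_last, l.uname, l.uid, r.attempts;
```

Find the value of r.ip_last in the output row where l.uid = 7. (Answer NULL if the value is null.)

50

LEFT JOIN keeps every row from `users`; unmatched rows get NULL for `logins`'s columns.
Matching on l.uid = r.uid. A NULL in a compared column never satisfies the condition.
- l row (uid=5): matches 1 r row(s) → 1 output row(s).
- l row (uid=5): matches 1 r row(s) → 1 output row(s).
- l row (uid=6): matches 1 r row(s) → 1 output row(s).
- l row (uid=6): matches 1 r row(s) → 1 output row(s).
- l row (uid=3): matches 2 r row(s) → 2 output row(s).
- l row (uid=8): matches 2 r row(s) → 2 output row(s).
- l row (uid=7): matches 1 r row(s) → 1 output row(s).
- l row (uid=NULL): no match → kept, r columns NULL.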